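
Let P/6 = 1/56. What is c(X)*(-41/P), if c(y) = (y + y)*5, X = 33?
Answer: -126280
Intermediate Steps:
P = 3/28 (P = 6/56 = 6*(1/56) = 3/28 ≈ 0.10714)
c(y) = 10*y (c(y) = (2*y)*5 = 10*y)
c(X)*(-41/P) = (10*33)*(-41/3/28) = 330*(-41*28/3) = 330*(-1148/3) = -126280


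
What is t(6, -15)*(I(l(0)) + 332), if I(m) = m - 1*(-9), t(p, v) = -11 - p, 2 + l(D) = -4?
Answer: -5695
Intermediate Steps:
l(D) = -6 (l(D) = -2 - 4 = -6)
I(m) = 9 + m (I(m) = m + 9 = 9 + m)
t(6, -15)*(I(l(0)) + 332) = (-11 - 1*6)*((9 - 6) + 332) = (-11 - 6)*(3 + 332) = -17*335 = -5695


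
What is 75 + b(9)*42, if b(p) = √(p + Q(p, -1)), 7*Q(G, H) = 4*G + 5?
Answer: 75 + 12*√182 ≈ 236.89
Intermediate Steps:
Q(G, H) = 5/7 + 4*G/7 (Q(G, H) = (4*G + 5)/7 = (5 + 4*G)/7 = 5/7 + 4*G/7)
b(p) = √(5/7 + 11*p/7) (b(p) = √(p + (5/7 + 4*p/7)) = √(5/7 + 11*p/7))
75 + b(9)*42 = 75 + (√(35 + 77*9)/7)*42 = 75 + (√(35 + 693)/7)*42 = 75 + (√728/7)*42 = 75 + ((2*√182)/7)*42 = 75 + (2*√182/7)*42 = 75 + 12*√182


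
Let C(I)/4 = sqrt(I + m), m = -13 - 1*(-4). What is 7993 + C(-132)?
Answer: 7993 + 4*I*sqrt(141) ≈ 7993.0 + 47.497*I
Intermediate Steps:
m = -9 (m = -13 + 4 = -9)
C(I) = 4*sqrt(-9 + I) (C(I) = 4*sqrt(I - 9) = 4*sqrt(-9 + I))
7993 + C(-132) = 7993 + 4*sqrt(-9 - 132) = 7993 + 4*sqrt(-141) = 7993 + 4*(I*sqrt(141)) = 7993 + 4*I*sqrt(141)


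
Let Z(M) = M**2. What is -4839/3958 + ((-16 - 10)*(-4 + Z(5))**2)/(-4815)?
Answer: 2453627/2117530 ≈ 1.1587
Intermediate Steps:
-4839/3958 + ((-16 - 10)*(-4 + Z(5))**2)/(-4815) = -4839/3958 + ((-16 - 10)*(-4 + 5**2)**2)/(-4815) = -4839*1/3958 - 26*(-4 + 25)**2*(-1/4815) = -4839/3958 - 26*21**2*(-1/4815) = -4839/3958 - 26*441*(-1/4815) = -4839/3958 - 11466*(-1/4815) = -4839/3958 + 1274/535 = 2453627/2117530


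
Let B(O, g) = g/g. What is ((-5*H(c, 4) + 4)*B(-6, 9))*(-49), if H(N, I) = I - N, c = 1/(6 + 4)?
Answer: 1519/2 ≈ 759.50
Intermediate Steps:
c = 1/10 ≈ 0.10000
B(O, g) = 1
((-5*H(c, 4) + 4)*B(-6, 9))*(-49) = ((-5*(4 - 1*1/10) + 4)*1)*(-49) = ((-5*(4 - 1/10) + 4)*1)*(-49) = ((-5*39/10 + 4)*1)*(-49) = ((-39/2 + 4)*1)*(-49) = -31/2*1*(-49) = -31/2*(-49) = 1519/2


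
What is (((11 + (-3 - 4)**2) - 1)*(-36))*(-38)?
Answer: 80712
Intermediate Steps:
(((11 + (-3 - 4)**2) - 1)*(-36))*(-38) = (((11 + (-7)**2) - 1)*(-36))*(-38) = (((11 + 49) - 1)*(-36))*(-38) = ((60 - 1)*(-36))*(-38) = (59*(-36))*(-38) = -2124*(-38) = 80712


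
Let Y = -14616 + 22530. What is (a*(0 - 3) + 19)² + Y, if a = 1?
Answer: 8170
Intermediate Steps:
Y = 7914
(a*(0 - 3) + 19)² + Y = (1*(0 - 3) + 19)² + 7914 = (1*(-3) + 19)² + 7914 = (-3 + 19)² + 7914 = 16² + 7914 = 256 + 7914 = 8170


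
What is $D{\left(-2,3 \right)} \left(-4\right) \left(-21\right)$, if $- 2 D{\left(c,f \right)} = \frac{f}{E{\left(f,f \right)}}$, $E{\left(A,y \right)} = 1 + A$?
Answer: $- \frac{63}{2} \approx -31.5$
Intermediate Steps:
$D{\left(c,f \right)} = - \frac{f}{2 \left(1 + f\right)}$ ($D{\left(c,f \right)} = - \frac{f \frac{1}{1 + f}}{2} = - \frac{f}{2 \left(1 + f\right)}$)
$D{\left(-2,3 \right)} \left(-4\right) \left(-21\right) = \left(-1\right) 3 \frac{1}{2 + 2 \cdot 3} \left(-4\right) \left(-21\right) = \left(-1\right) 3 \frac{1}{2 + 6} \left(-4\right) \left(-21\right) = \left(-1\right) 3 \cdot \frac{1}{8} \left(-4\right) \left(-21\right) = \left(- \frac{3}{8}\right) \left(-4\right) \left(-21\right) = \frac{3}{2} \left(-21\right) = - \frac{63}{2}$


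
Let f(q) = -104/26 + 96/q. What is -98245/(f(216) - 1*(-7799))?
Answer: -884205/70159 ≈ -12.603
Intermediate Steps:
f(q) = -4 + 96/q (f(q) = -104*1/26 + 96/q = -4 + 96/q)
-98245/(f(216) - 1*(-7799)) = -98245/((-4 + 96/216) - 1*(-7799)) = -98245/((-4 + 96*(1/216)) + 7799) = -98245/((-4 + 4/9) + 7799) = -98245/(-32/9 + 7799) = -98245/70159/9 = -98245*9/70159 = -884205/70159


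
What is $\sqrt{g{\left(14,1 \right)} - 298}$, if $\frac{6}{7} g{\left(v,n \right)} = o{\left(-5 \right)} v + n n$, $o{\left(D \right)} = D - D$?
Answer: $\frac{i \sqrt{10686}}{6} \approx 17.229 i$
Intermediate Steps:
$o{\left(D \right)} = 0$
$g{\left(v,n \right)} = \frac{7 n^{2}}{6}$ ($g{\left(v,n \right)} = \frac{7 \left(0 v + n n\right)}{6} = \frac{7 \left(0 + n^{2}\right)}{6} = \frac{7 n^{2}}{6}$)
$\sqrt{g{\left(14,1 \right)} - 298} = \sqrt{\frac{7 \cdot 1^{2}}{6} - 298} = \sqrt{\frac{7}{6} \cdot 1 - 298} = \sqrt{\frac{7}{6} - 298} = \sqrt{- \frac{1781}{6}} = \frac{i \sqrt{10686}}{6}$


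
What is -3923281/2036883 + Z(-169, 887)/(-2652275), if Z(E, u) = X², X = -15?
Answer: -416243136518/216094954353 ≈ -1.9262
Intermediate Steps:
Z(E, u) = 225 (Z(E, u) = (-15)² = 225)
-3923281/2036883 + Z(-169, 887)/(-2652275) = -3923281/2036883 + 225/(-2652275) = -3923281*1/2036883 + 225*(-1/2652275) = -3923281/2036883 - 9/106091 = -416243136518/216094954353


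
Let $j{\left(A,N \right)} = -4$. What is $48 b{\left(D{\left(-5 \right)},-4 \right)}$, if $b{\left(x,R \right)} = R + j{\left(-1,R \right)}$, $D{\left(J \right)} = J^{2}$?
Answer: $-384$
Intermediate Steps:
$b{\left(x,R \right)} = -4 + R$ ($b{\left(x,R \right)} = R - 4 = -4 + R$)
$48 b{\left(D{\left(-5 \right)},-4 \right)} = 48 \left(-4 - 4\right) = 48 \left(-8\right) = -384$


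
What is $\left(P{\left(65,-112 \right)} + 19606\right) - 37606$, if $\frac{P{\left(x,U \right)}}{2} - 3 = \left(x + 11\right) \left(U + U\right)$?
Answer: $-52042$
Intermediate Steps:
$P{\left(x,U \right)} = 6 + 4 U \left(11 + x\right)$ ($P{\left(x,U \right)} = 6 + 2 \left(x + 11\right) \left(U + U\right) = 6 + 2 \left(11 + x\right) 2 U = 6 + 2 \cdot 2 U \left(11 + x\right) = 6 + 4 U \left(11 + x\right)$)
$\left(P{\left(65,-112 \right)} + 19606\right) - 37606 = \left(\left(6 + 44 \left(-112\right) + 4 \left(-112\right) 65\right) + 19606\right) - 37606 = \left(\left(6 - 4928 - 29120\right) + 19606\right) - 37606 = \left(-34042 + 19606\right) - 37606 = -14436 - 37606 = -52042$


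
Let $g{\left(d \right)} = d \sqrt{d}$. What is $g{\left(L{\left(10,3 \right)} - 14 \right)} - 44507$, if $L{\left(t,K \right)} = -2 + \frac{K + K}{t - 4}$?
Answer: $-44507 - 15 i \sqrt{15} \approx -44507.0 - 58.095 i$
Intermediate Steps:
$L{\left(t,K \right)} = -2 + \frac{2 K}{-4 + t}$
$g{\left(d \right)} = d^{\frac{3}{2}}$
$g{\left(L{\left(10,3 \right)} - 14 \right)} - 44507 = \left(\frac{2 \left(4 + 3 - 10\right)}{-4 + 10} - 14\right)^{\frac{3}{2}} - 44507 = \left(\frac{2 \left(4 + 3 - 10\right)}{6} - 14\right)^{\frac{3}{2}} - 44507 = \left(2 \cdot \frac{1}{6} \left(-3\right) - 14\right)^{\frac{3}{2}} - 44507 = \left(-1 - 14\right)^{\frac{3}{2}} - 44507 = \left(-15\right)^{\frac{3}{2}} - 44507 = - 15 i \sqrt{15} - 44507 = -44507 - 15 i \sqrt{15}$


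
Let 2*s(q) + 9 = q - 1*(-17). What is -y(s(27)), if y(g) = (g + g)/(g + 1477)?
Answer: -10/427 ≈ -0.023419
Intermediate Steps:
s(q) = 4 + q/2 (s(q) = -9/2 + (q - 1*(-17))/2 = -9/2 + (q + 17)/2 = -9/2 + (17 + q)/2 = -9/2 + (17/2 + q/2) = 4 + q/2)
y(g) = 2*g/(1477 + g) (y(g) = (2*g)/(1477 + g) = 2*g/(1477 + g))
-y(s(27)) = -2*(4 + (½)*27)/(1477 + (4 + (½)*27)) = -2*(4 + 27/2)/(1477 + (4 + 27/2)) = -2*35/(2*(1477 + 35/2)) = -2*35/(2*2989/2) = -2*35*2/(2*2989) = -1*10/427 = -10/427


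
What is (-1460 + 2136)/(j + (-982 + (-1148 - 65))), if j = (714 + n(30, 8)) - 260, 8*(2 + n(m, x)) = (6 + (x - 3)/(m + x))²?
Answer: -7809152/20080847 ≈ -0.38889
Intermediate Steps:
n(m, x) = -2 + (6 + (-3 + x)/(m + x))²/8 (n(m, x) = -2 + (6 + (x - 3)/(m + x))²/8 = -2 + (6 + (-3 + x)/(m + x))²/8)
j = 5275793/11552 (j = (714 + (-2 + (-3 + 6*30 + 7*8)²/(8*(30 + 8)²))) - 260 = (714 + (-2 + (⅛)*(-3 + 180 + 56)²/38²)) - 260 = (714 + (-2 + (⅛)*(1/1444)*233²)) - 260 = (714 + (-2 + (⅛)*(1/1444)*54289)) - 260 = (714 + (-2 + 54289/11552)) - 260 = (714 + 31185/11552) - 260 = 8279313/11552 - 260 = 5275793/11552 ≈ 456.70)
(-1460 + 2136)/(j + (-982 + (-1148 - 65))) = (-1460 + 2136)/(5275793/11552 + (-982 + (-1148 - 65))) = 676/(5275793/11552 + (-982 - 1213)) = 676/(5275793/11552 - 2195) = 676/(-20080847/11552) = 676*(-11552/20080847) = -7809152/20080847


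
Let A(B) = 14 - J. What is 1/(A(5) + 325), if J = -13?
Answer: 1/352 ≈ 0.0028409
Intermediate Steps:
A(B) = 27 (A(B) = 14 - 1*(-13) = 14 + 13 = 27)
1/(A(5) + 325) = 1/(27 + 325) = 1/352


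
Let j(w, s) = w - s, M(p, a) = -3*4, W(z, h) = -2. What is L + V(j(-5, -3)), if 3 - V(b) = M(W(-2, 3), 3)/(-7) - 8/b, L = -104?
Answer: -747/7 ≈ -106.71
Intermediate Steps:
M(p, a) = -12
V(b) = 9/7 + 8/b (V(b) = 3 - (-12/(-7) - 8/b) = 3 - (-12*(-⅐) - 8/b) = 3 - (12/7 - 8/b) = 3 + (-12/7 + 8/b) = 9/7 + 8/b)
L + V(j(-5, -3)) = -104 + (9/7 + 8/(-5 - 1*(-3))) = -104 + (9/7 + 8/(-5 + 3)) = -104 + (9/7 + 8/(-2)) = -104 + (9/7 + 8*(-½)) = -104 + (9/7 - 4) = -104 - 19/7 = -747/7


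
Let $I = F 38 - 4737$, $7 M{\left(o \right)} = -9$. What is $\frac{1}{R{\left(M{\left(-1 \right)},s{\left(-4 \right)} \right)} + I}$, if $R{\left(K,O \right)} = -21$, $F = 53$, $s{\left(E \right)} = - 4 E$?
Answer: $- \frac{1}{2744} \approx -0.00036443$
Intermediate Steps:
$M{\left(o \right)} = - \frac{9}{7}$ ($M{\left(o \right)} = \frac{1}{7} \left(-9\right) = - \frac{9}{7}$)
$I = -2723$ ($I = 53 \cdot 38 - 4737 = 2014 - 4737 = -2723$)
$\frac{1}{R{\left(M{\left(-1 \right)},s{\left(-4 \right)} \right)} + I} = \frac{1}{-21 - 2723} = \frac{1}{-2744} = - \frac{1}{2744}$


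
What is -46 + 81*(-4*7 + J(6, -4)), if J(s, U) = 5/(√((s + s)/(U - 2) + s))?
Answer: -4223/2 ≈ -2111.5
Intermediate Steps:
J(s, U) = 5/√(s + 2*s/(-2 + U)) (J(s, U) = 5/(√((2*s)/(-2 + U) + s)) = 5/(√(2*s/(-2 + U) + s)) = 5/(√(s + 2*s/(-2 + U))) = 5/√(s + 2*s/(-2 + U)))
-46 + 81*(-4*7 + J(6, -4)) = -46 + 81*(-4*7 + 5/√(-4*6/(-2 - 4))) = -46 + 81*(-28 + 5/√(-4*6/(-6))) = -46 + 81*(-28 + 5/√(-4*6*(-⅙))) = -46 + 81*(-28 + 5/√4) = -46 + 81*(-28 + 5*(½)) = -46 + 81*(-28 + 5/2) = -46 + 81*(-51/2) = -46 - 4131/2 = -4223/2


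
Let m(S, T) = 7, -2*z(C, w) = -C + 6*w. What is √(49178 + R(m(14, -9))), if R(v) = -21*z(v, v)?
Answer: √198182/2 ≈ 222.59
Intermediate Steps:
z(C, w) = C/2 - 3*w (z(C, w) = -(-C + 6*w)/2 = C/2 - 3*w)
R(v) = 105*v/2 (R(v) = -21*(v/2 - 3*v) = -(-105)*v/2 = 105*v/2)
√(49178 + R(m(14, -9))) = √(49178 + (105/2)*7) = √(49178 + 735/2) = √(99091/2) = √198182/2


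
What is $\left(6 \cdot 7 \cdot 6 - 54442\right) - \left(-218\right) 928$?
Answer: $148114$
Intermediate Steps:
$\left(6 \cdot 7 \cdot 6 - 54442\right) - \left(-218\right) 928 = \left(42 \cdot 6 - 54442\right) - -202304 = \left(252 - 54442\right) + 202304 = -54190 + 202304 = 148114$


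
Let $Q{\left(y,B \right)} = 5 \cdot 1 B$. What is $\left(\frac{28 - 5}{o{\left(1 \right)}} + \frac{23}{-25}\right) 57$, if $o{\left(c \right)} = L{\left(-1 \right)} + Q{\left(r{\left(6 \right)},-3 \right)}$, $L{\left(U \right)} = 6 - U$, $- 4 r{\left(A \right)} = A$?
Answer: $- \frac{43263}{200} \approx -216.31$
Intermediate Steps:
$r{\left(A \right)} = - \frac{A}{4}$
$Q{\left(y,B \right)} = 5 B$
$o{\left(c \right)} = -8$ ($o{\left(c \right)} = \left(6 - -1\right) + 5 \left(-3\right) = \left(6 + 1\right) - 15 = 7 - 15 = -8$)
$\left(\frac{28 - 5}{o{\left(1 \right)}} + \frac{23}{-25}\right) 57 = \left(\frac{28 - 5}{-8} + \frac{23}{-25}\right) 57 = \left(\left(28 - 5\right) \left(- \frac{1}{8}\right) + 23 \left(- \frac{1}{25}\right)\right) 57 = \left(23 \left(- \frac{1}{8}\right) - \frac{23}{25}\right) 57 = \left(- \frac{23}{8} - \frac{23}{25}\right) 57 = \left(- \frac{759}{200}\right) 57 = - \frac{43263}{200}$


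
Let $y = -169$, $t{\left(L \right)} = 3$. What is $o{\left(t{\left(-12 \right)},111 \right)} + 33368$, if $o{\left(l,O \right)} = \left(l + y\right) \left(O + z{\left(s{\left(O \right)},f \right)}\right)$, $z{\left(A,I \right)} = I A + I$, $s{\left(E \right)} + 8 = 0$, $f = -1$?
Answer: $13780$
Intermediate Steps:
$s{\left(E \right)} = -8$ ($s{\left(E \right)} = -8 + 0 = -8$)
$z{\left(A,I \right)} = I + A I$ ($z{\left(A,I \right)} = A I + I = I + A I$)
$o{\left(l,O \right)} = \left(-169 + l\right) \left(7 + O\right)$ ($o{\left(l,O \right)} = \left(l - 169\right) \left(O - \left(1 - 8\right)\right) = \left(-169 + l\right) \left(O - -7\right) = \left(-169 + l\right) \left(O + 7\right) = \left(-169 + l\right) \left(7 + O\right)$)
$o{\left(t{\left(-12 \right)},111 \right)} + 33368 = \left(-1183 - 18759 + 7 \cdot 3 + 111 \cdot 3\right) + 33368 = \left(-1183 - 18759 + 21 + 333\right) + 33368 = -19588 + 33368 = 13780$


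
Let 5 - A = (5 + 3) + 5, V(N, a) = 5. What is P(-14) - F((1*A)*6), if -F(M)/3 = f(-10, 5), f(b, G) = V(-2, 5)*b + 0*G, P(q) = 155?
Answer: 5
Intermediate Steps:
A = -8 (A = 5 - ((5 + 3) + 5) = 5 - (8 + 5) = 5 - 1*13 = 5 - 13 = -8)
f(b, G) = 5*b (f(b, G) = 5*b + 0*G = 5*b + 0 = 5*b)
F(M) = 150 (F(M) = -15*(-10) = -3*(-50) = 150)
P(-14) - F((1*A)*6) = 155 - 1*150 = 155 - 150 = 5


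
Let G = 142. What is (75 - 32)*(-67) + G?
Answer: -2739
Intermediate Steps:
(75 - 32)*(-67) + G = (75 - 32)*(-67) + 142 = 43*(-67) + 142 = -2881 + 142 = -2739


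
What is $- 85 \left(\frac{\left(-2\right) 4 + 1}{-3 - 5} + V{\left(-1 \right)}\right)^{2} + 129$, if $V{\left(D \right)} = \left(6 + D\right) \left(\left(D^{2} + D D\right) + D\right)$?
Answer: $- \frac{179509}{64} \approx -2804.8$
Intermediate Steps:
$V{\left(D \right)} = \left(6 + D\right) \left(D + 2 D^{2}\right)$ ($V{\left(D \right)} = \left(6 + D\right) \left(\left(D^{2} + D^{2}\right) + D\right) = \left(6 + D\right) \left(2 D^{2} + D\right) = \left(6 + D\right) \left(D + 2 D^{2}\right)$)
$- 85 \left(\frac{\left(-2\right) 4 + 1}{-3 - 5} + V{\left(-1 \right)}\right)^{2} + 129 = - 85 \left(\frac{\left(-2\right) 4 + 1}{-3 - 5} - \left(6 + 2 \left(-1\right)^{2} + 13 \left(-1\right)\right)\right)^{2} + 129 = - 85 \left(\frac{-8 + 1}{-8} - \left(6 + 2 \cdot 1 - 13\right)\right)^{2} + 129 = - 85 \left(\left(-7\right) \left(- \frac{1}{8}\right) - \left(6 + 2 - 13\right)\right)^{2} + 129 = - 85 \left(\frac{7}{8} - -5\right)^{2} + 129 = - 85 \left(\frac{7}{8} + 5\right)^{2} + 129 = - 85 \left(\frac{47}{8}\right)^{2} + 129 = \left(-85\right) \frac{2209}{64} + 129 = - \frac{187765}{64} + 129 = - \frac{179509}{64}$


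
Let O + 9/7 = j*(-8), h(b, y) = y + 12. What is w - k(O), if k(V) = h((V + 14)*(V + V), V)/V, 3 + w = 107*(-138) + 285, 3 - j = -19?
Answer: -17975801/1241 ≈ -14485.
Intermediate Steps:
j = 22 (j = 3 - 1*(-19) = 3 + 19 = 22)
h(b, y) = 12 + y
O = -1241/7 (O = -9/7 + 22*(-8) = -9/7 - 176 = -1241/7 ≈ -177.29)
w = -14484 (w = -3 + (107*(-138) + 285) = -3 + (-14766 + 285) = -3 - 14481 = -14484)
k(V) = (12 + V)/V
w - k(O) = -14484 - (12 - 1241/7)/(-1241/7) = -14484 - (-7)*(-1157)/(1241*7) = -14484 - 1*1157/1241 = -14484 - 1157/1241 = -17975801/1241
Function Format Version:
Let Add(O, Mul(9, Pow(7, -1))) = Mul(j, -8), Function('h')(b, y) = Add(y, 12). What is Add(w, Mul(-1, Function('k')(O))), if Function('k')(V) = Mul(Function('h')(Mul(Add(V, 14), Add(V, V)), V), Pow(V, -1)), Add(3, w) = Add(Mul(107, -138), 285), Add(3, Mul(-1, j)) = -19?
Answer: Rational(-17975801, 1241) ≈ -14485.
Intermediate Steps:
j = 22 (j = Add(3, Mul(-1, -19)) = Add(3, 19) = 22)
Function('h')(b, y) = Add(12, y)
O = Rational(-1241, 7) (O = Add(Rational(-9, 7), Mul(22, -8)) = Add(Rational(-9, 7), -176) = Rational(-1241, 7) ≈ -177.29)
w = -14484 (w = Add(-3, Add(Mul(107, -138), 285)) = Add(-3, Add(-14766, 285)) = Add(-3, -14481) = -14484)
Function('k')(V) = Mul(Pow(V, -1), Add(12, V)) (Function('k')(V) = Mul(Add(12, V), Pow(V, -1)) = Mul(Pow(V, -1), Add(12, V)))
Add(w, Mul(-1, Function('k')(O))) = Add(-14484, Mul(-1, Mul(Pow(Rational(-1241, 7), -1), Add(12, Rational(-1241, 7))))) = Add(-14484, Mul(-1, Mul(Rational(-7, 1241), Rational(-1157, 7)))) = Add(-14484, Mul(-1, Rational(1157, 1241))) = Add(-14484, Rational(-1157, 1241)) = Rational(-17975801, 1241)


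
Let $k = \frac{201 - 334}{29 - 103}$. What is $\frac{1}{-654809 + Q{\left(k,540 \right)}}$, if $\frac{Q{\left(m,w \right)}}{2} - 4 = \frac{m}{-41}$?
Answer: $- \frac{1517}{993333250} \approx -1.5272 \cdot 10^{-6}$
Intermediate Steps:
$k = \frac{133}{74}$ ($k = - \frac{133}{-74} = \left(-133\right) \left(- \frac{1}{74}\right) = \frac{133}{74} \approx 1.7973$)
$Q{\left(m,w \right)} = 8 - \frac{2 m}{41}$ ($Q{\left(m,w \right)} = 8 + 2 \frac{m}{-41} = 8 + 2 m \left(- \frac{1}{41}\right) = 8 + 2 \left(- \frac{m}{41}\right) = 8 - \frac{2 m}{41}$)
$\frac{1}{-654809 + Q{\left(k,540 \right)}} = \frac{1}{-654809 + \left(8 - \frac{133}{1517}\right)} = \frac{1}{-654809 + \frac{12003}{1517}} = \frac{1}{- \frac{993333250}{1517}} = - \frac{1517}{993333250}$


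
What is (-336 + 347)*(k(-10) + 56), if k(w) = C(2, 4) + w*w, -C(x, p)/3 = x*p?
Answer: 1452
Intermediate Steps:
C(x, p) = -3*p*x (C(x, p) = -3*x*p = -3*p*x)
k(w) = -24 + w² (k(w) = -3*4*2 + w*w = -24 + w²)
(-336 + 347)*(k(-10) + 56) = (-336 + 347)*((-24 + (-10)²) + 56) = 11*((-24 + 100) + 56) = 11*(76 + 56) = 11*132 = 1452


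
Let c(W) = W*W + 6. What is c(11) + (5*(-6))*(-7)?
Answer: 337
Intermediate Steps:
c(W) = 6 + W**2 (c(W) = W**2 + 6 = 6 + W**2)
c(11) + (5*(-6))*(-7) = (6 + 11**2) + (5*(-6))*(-7) = (6 + 121) - 30*(-7) = 127 + 210 = 337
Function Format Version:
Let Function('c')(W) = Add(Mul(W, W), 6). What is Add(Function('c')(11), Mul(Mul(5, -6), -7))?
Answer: 337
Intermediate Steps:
Function('c')(W) = Add(6, Pow(W, 2)) (Function('c')(W) = Add(Pow(W, 2), 6) = Add(6, Pow(W, 2)))
Add(Function('c')(11), Mul(Mul(5, -6), -7)) = Add(Add(6, Pow(11, 2)), Mul(Mul(5, -6), -7)) = Add(Add(6, 121), Mul(-30, -7)) = Add(127, 210) = 337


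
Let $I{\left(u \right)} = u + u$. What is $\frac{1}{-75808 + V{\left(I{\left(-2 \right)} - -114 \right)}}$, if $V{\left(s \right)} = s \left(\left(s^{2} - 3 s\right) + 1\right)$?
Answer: $\frac{1}{1219002} \approx 8.2034 \cdot 10^{-7}$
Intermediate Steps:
$I{\left(u \right)} = 2 u$
$V{\left(s \right)} = s \left(1 + s^{2} - 3 s\right)$
$\frac{1}{-75808 + V{\left(I{\left(-2 \right)} - -114 \right)}} = \frac{1}{-75808 + \left(2 \left(-2\right) - -114\right) \left(1 + \left(2 \left(-2\right) - -114\right)^{2} - 3 \left(2 \left(-2\right) - -114\right)\right)} = \frac{1}{-75808 + \left(-4 + 114\right) \left(1 + \left(-4 + 114\right)^{2} - 3 \left(-4 + 114\right)\right)} = \frac{1}{-75808 + 110 \left(1 + 110^{2} - 330\right)} = \frac{1}{-75808 + 110 \left(1 + 12100 - 330\right)} = \frac{1}{-75808 + 110 \cdot 11771} = \frac{1}{-75808 + 1294810} = \frac{1}{1219002}$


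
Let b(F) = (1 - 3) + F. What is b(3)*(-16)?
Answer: -16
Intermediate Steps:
b(F) = -2 + F
b(3)*(-16) = (-2 + 3)*(-16) = 1*(-16) = -16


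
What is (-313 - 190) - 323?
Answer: -826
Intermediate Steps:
(-313 - 190) - 323 = -503 - 323 = -826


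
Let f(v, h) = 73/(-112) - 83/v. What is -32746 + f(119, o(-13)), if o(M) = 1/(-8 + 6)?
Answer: -8907279/272 ≈ -32747.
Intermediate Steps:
o(M) = -½ (o(M) = 1/(-2) = -½)
f(v, h) = -73/112 - 83/v (f(v, h) = 73*(-1/112) - 83/v = -73/112 - 83/v)
-32746 + f(119, o(-13)) = -32746 + (-73/112 - 83/119) = -32746 - 367/272 = -8907279/272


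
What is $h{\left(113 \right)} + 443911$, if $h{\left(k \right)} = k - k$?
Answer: $443911$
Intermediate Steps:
$h{\left(k \right)} = 0$
$h{\left(113 \right)} + 443911 = 0 + 443911 = 443911$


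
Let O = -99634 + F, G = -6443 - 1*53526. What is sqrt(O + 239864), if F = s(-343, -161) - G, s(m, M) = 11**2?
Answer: 8*sqrt(3130) ≈ 447.57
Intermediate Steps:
G = -59969 (G = -6443 - 53526 = -59969)
s(m, M) = 121
F = 60090 (F = 121 - 1*(-59969) = 121 + 59969 = 60090)
O = -39544 (O = -99634 + 60090 = -39544)
sqrt(O + 239864) = sqrt(-39544 + 239864) = sqrt(200320) = 8*sqrt(3130)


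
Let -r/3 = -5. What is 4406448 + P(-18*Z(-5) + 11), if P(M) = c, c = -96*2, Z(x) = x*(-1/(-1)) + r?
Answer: 4406256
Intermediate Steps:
r = 15 (r = -3*(-5) = 15)
Z(x) = 15 + x (Z(x) = x*(-1/(-1)) + 15 = x*(-1*(-1)) + 15 = x*1 + 15 = x + 15 = 15 + x)
c = -192
P(M) = -192
4406448 + P(-18*Z(-5) + 11) = 4406448 - 192 = 4406256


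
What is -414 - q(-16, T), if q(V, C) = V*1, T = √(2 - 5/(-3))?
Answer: -398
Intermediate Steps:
T = √33/3 (T = √(2 - 5*(-⅓)) = √(2 + 5/3) = √(11/3) = √33/3 ≈ 1.9149)
q(V, C) = V
-414 - q(-16, T) = -414 - 1*(-16) = -414 + 16 = -398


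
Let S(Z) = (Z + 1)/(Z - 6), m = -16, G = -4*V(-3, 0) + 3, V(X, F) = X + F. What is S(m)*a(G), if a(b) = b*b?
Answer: 3375/22 ≈ 153.41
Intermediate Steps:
V(X, F) = F + X
G = 15 (G = -4*(0 - 3) + 3 = -4*(-3) + 3 = 12 + 3 = 15)
a(b) = b²
S(Z) = (1 + Z)/(-6 + Z)
S(m)*a(G) = ((1 - 16)/(-6 - 16))*15² = (-15/(-22))*225 = -1/22*(-15)*225 = (15/22)*225 = 3375/22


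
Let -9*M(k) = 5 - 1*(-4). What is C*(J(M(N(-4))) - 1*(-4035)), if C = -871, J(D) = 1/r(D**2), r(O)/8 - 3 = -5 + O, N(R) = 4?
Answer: -28115009/8 ≈ -3.5144e+6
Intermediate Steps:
M(k) = -1 (M(k) = -(5 - 1*(-4))/9 = -(5 + 4)/9 = -1/9*9 = -1)
r(O) = -16 + 8*O (r(O) = 24 + 8*(-5 + O) = 24 + (-40 + 8*O) = -16 + 8*O)
J(D) = 1/(-16 + 8*D**2)
C*(J(M(N(-4))) - 1*(-4035)) = -871*(1/(8*(-2 + (-1)**2)) - 1*(-4035)) = -871*(1/(8*(-2 + 1)) + 4035) = -871*((1/8)/(-1) + 4035) = -871*((1/8)*(-1) + 4035) = -871*(-1/8 + 4035) = -871*32279/8 = -28115009/8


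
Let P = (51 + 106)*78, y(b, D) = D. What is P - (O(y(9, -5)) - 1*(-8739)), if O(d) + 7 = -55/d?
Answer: 3503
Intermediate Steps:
O(d) = -7 - 55/d
P = 12246 (P = 157*78 = 12246)
P - (O(y(9, -5)) - 1*(-8739)) = 12246 - ((-7 - 55/(-5)) - 1*(-8739)) = 12246 - ((-7 - 55*(-1/5)) + 8739) = 12246 - ((-7 + 11) + 8739) = 12246 - (4 + 8739) = 12246 - 1*8743 = 12246 - 8743 = 3503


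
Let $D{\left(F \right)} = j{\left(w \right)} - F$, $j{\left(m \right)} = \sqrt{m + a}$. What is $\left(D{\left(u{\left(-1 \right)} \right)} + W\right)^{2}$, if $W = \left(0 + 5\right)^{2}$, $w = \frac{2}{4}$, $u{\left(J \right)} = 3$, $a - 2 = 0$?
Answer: $\frac{\left(44 + \sqrt{10}\right)^{2}}{4} \approx 556.07$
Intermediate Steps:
$a = 2$ ($a = 2 + 0 = 2$)
$w = \frac{1}{2}$ ($w = 2 \cdot \frac{1}{4} = \frac{1}{2} \approx 0.5$)
$j{\left(m \right)} = \sqrt{2 + m}$ ($j{\left(m \right)} = \sqrt{m + 2} = \sqrt{2 + m}$)
$W = 25$ ($W = 5^{2} = 25$)
$D{\left(F \right)} = \frac{\sqrt{10}}{2} - F$ ($D{\left(F \right)} = \sqrt{2 + \frac{1}{2}} - F = \sqrt{\frac{5}{2}} - F = \frac{\sqrt{10}}{2} - F$)
$\left(D{\left(u{\left(-1 \right)} \right)} + W\right)^{2} = \left(\left(\frac{\sqrt{10}}{2} - 3\right) + 25\right)^{2} = \left(\left(-3 + \frac{\sqrt{10}}{2}\right) + 25\right)^{2} = \left(22 + \frac{\sqrt{10}}{2}\right)^{2}$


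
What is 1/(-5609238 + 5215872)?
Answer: -1/393366 ≈ -2.5422e-6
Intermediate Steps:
1/(-5609238 + 5215872) = 1/(-393366) = -1/393366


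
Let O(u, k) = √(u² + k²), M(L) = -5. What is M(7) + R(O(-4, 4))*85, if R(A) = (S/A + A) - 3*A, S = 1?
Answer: -5 - 5355*√2/8 ≈ -951.64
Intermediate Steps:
O(u, k) = √(k² + u²)
R(A) = 1/A - 2*A (R(A) = (1/A + A) - 3*A = (A + 1/A) - 3*A = 1/A - 2*A)
M(7) + R(O(-4, 4))*85 = -5 + (1/(√(4² + (-4)²)) - 2*√(4² + (-4)²))*85 = -5 + (1/(√(16 + 16)) - 2*√(16 + 16))*85 = -5 + (1/(√32) - 8*√2)*85 = -5 + (1/(4*√2) - 8*√2)*85 = -5 + (√2/8 - 8*√2)*85 = -5 - 63*√2/8*85 = -5 - 5355*√2/8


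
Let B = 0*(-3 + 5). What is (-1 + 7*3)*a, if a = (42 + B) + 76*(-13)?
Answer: -18920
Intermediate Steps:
B = 0 (B = 0*2 = 0)
a = -946 (a = (42 + 0) + 76*(-13) = 42 - 988 = -946)
(-1 + 7*3)*a = (-1 + 7*3)*(-946) = (-1 + 21)*(-946) = 20*(-946) = -18920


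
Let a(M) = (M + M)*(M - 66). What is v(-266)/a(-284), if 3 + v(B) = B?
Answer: -269/198800 ≈ -0.0013531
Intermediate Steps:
v(B) = -3 + B
a(M) = 2*M*(-66 + M) (a(M) = (2*M)*(-66 + M) = 2*M*(-66 + M))
v(-266)/a(-284) = (-3 - 266)/((2*(-284)*(-66 - 284))) = -269/(2*(-284)*(-350)) = -269/198800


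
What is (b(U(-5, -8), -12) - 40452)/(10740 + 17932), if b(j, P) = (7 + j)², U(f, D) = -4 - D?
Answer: -40331/28672 ≈ -1.4066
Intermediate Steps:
(b(U(-5, -8), -12) - 40452)/(10740 + 17932) = ((7 + (-4 - 1*(-8)))² - 40452)/(10740 + 17932) = ((7 + (-4 + 8))² - 40452)/28672 = ((7 + 4)² - 40452)*(1/28672) = (11² - 40452)*(1/28672) = (121 - 40452)*(1/28672) = -40331*1/28672 = -40331/28672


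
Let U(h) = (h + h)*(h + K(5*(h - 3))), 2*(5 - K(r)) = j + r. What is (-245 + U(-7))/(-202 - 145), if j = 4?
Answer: 539/347 ≈ 1.5533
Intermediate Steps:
K(r) = 3 - r/2 (K(r) = 5 - (4 + r)/2 = 5 + (-2 - r/2) = 3 - r/2)
U(h) = 2*h*(21/2 - 3*h/2) (U(h) = (h + h)*(h + (3 - 5*(h - 3)/2)) = (2*h)*(h + (3 - 5*(-3 + h)/2)) = (2*h)*(h + (3 - (-15 + 5*h)/2)) = (2*h)*(h + (3 + (15/2 - 5*h/2))) = (2*h)*(h + (21/2 - 5*h/2)) = (2*h)*(21/2 - 3*h/2) = 2*h*(21/2 - 3*h/2))
(-245 + U(-7))/(-202 - 145) = (-245 + 3*(-7)*(7 - 1*(-7)))/(-202 - 145) = (-245 + 3*(-7)*(7 + 7))/(-347) = (-245 + 3*(-7)*14)*(-1/347) = (-245 - 294)*(-1/347) = -539*(-1/347) = 539/347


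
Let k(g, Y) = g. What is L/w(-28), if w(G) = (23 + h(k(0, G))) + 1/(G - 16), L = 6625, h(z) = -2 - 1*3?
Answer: 291500/791 ≈ 368.52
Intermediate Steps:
h(z) = -5 (h(z) = -2 - 3 = -5)
w(G) = 18 + 1/(-16 + G) (w(G) = (23 - 5) + 1/(G - 16) = 18 + 1/(-16 + G))
L/w(-28) = 6625/(((-287 + 18*(-28))/(-16 - 28))) = 6625/(((-287 - 504)/(-44))) = 6625/((-1/44*(-791))) = 6625/(791/44) = 6625*(44/791) = 291500/791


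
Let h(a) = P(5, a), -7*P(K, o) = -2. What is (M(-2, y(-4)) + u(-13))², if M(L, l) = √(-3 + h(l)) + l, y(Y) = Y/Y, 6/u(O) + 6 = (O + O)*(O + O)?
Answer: -1332567/785575 + 676*I*√133/2345 ≈ -1.6963 + 3.3245*I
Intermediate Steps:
P(K, o) = 2/7 (P(K, o) = -⅐*(-2) = 2/7)
h(a) = 2/7
u(O) = 6/(-6 + 4*O²) (u(O) = 6/(-6 + (O + O)*(O + O)) = 6/(-6 + (2*O)*(2*O)) = 6/(-6 + 4*O²))
y(Y) = 1
M(L, l) = l + I*√133/7 (M(L, l) = √(-3 + 2/7) + l = √(-19/7) + l = I*√133/7 + l = l + I*√133/7)
(M(-2, y(-4)) + u(-13))² = ((1 + I*√133/7) + 3/(-3 + 2*(-13)²))² = ((1 + I*√133/7) + 3/(-3 + 2*169))² = ((1 + I*√133/7) + 3/(-3 + 338))² = ((1 + I*√133/7) + 3/335)² = (338/335 + I*√133/7)²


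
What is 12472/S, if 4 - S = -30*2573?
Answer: 6236/38597 ≈ 0.16157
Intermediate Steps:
S = 77194 (S = 4 - (-30)*2573 = 4 - 1*(-77190) = 4 + 77190 = 77194)
12472/S = 12472/77194 = 12472*(1/77194) = 6236/38597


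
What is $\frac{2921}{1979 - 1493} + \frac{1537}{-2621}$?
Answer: $\frac{6908959}{1273806} \approx 5.4239$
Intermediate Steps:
$\frac{2921}{1979 - 1493} + \frac{1537}{-2621} = \frac{2921}{486} + 1537 \left(- \frac{1}{2621}\right) = 2921 \cdot \frac{1}{486} - \frac{1537}{2621} = \frac{2921}{486} - \frac{1537}{2621} = \frac{6908959}{1273806}$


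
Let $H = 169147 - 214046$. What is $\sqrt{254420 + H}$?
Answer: $\sqrt{209521} \approx 457.73$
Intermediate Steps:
$H = -44899$ ($H = 169147 - 214046 = -44899$)
$\sqrt{254420 + H} = \sqrt{254420 - 44899} = \sqrt{209521}$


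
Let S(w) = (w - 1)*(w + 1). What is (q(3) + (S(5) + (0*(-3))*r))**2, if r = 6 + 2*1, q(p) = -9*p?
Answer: 9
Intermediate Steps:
S(w) = (1 + w)*(-1 + w) (S(w) = (-1 + w)*(1 + w) = (1 + w)*(-1 + w))
r = 8 (r = 6 + 2 = 8)
(q(3) + (S(5) + (0*(-3))*r))**2 = (-9*3 + ((-1 + 5**2) + (0*(-3))*8))**2 = (-27 + ((-1 + 25) + 0*8))**2 = (-27 + (24 + 0))**2 = (-27 + 24)**2 = (-3)**2 = 9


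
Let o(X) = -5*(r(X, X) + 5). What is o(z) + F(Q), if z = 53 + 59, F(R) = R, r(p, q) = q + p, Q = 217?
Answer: -928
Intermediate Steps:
r(p, q) = p + q
z = 112
o(X) = -25 - 10*X (o(X) = -5*((X + X) + 5) = -5*(2*X + 5) = -5*(5 + 2*X) = -25 - 10*X)
o(z) + F(Q) = (-25 - 10*112) + 217 = (-25 - 1120) + 217 = -1145 + 217 = -928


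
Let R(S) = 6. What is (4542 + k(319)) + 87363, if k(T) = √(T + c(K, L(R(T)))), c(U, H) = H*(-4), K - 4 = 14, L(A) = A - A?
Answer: 91905 + √319 ≈ 91923.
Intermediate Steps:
L(A) = 0
K = 18 (K = 4 + 14 = 18)
c(U, H) = -4*H
k(T) = √T (k(T) = √(T - 4*0) = √(T + 0) = √T)
(4542 + k(319)) + 87363 = (4542 + √319) + 87363 = 91905 + √319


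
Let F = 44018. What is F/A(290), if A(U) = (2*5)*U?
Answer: 22009/1450 ≈ 15.179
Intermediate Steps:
A(U) = 10*U
F/A(290) = 44018/((10*290)) = 44018/2900 = 44018*(1/2900) = 22009/1450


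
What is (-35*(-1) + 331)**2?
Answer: 133956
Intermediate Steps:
(-35*(-1) + 331)**2 = (35 + 331)**2 = 366**2 = 133956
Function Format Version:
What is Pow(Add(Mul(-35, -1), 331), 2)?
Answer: 133956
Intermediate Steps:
Pow(Add(Mul(-35, -1), 331), 2) = Pow(Add(35, 331), 2) = Pow(366, 2) = 133956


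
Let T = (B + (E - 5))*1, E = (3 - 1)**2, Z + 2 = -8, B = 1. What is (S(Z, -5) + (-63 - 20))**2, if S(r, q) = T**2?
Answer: 6889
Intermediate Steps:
Z = -10 (Z = -2 - 8 = -10)
E = 4 (E = 2**2 = 4)
T = 0 (T = (1 + (4 - 5))*1 = (1 - 1)*1 = 0*1 = 0)
S(r, q) = 0 (S(r, q) = 0**2 = 0)
(S(Z, -5) + (-63 - 20))**2 = (0 + (-63 - 20))**2 = (0 - 83)**2 = (-83)**2 = 6889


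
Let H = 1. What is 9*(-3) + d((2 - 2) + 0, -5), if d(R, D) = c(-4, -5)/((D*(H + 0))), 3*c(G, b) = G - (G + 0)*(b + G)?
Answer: -73/3 ≈ -24.333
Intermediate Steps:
c(G, b) = G/3 - G*(G + b)/3 (c(G, b) = (G - (G + 0)*(b + G))/3 = (G - G*(G + b))/3 = G/3 - G*(G + b)/3)
d(R, D) = -40/(3*D) (d(R, D) = ((1/3)*(-4)*(1 - 1*(-4) - 1*(-5)))/((D*(1 + 0))) = ((1/3)*(-4)*(1 + 4 + 5))/((D*1)) = ((1/3)*(-4)*10)/D = -40/(3*D))
9*(-3) + d((2 - 2) + 0, -5) = 9*(-3) - 40/3/(-5) = -27 - 40/3*(-1/5) = -27 + 8/3 = -73/3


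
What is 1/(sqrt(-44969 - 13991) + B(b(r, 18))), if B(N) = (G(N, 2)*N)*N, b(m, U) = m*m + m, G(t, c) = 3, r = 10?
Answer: 165/5989768 - I*sqrt(3685)/329437240 ≈ 2.7547e-5 - 1.8427e-7*I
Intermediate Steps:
b(m, U) = m + m**2 (b(m, U) = m**2 + m = m + m**2)
B(N) = 3*N**2 (B(N) = (3*N)*N = 3*N**2)
1/(sqrt(-44969 - 13991) + B(b(r, 18))) = 1/(sqrt(-44969 - 13991) + 3*(10*(1 + 10))**2) = 1/(sqrt(-58960) + 3*(10*11)**2) = 1/(4*I*sqrt(3685) + 3*110**2) = 1/(4*I*sqrt(3685) + 3*12100) = 1/(4*I*sqrt(3685) + 36300) = 1/(36300 + 4*I*sqrt(3685))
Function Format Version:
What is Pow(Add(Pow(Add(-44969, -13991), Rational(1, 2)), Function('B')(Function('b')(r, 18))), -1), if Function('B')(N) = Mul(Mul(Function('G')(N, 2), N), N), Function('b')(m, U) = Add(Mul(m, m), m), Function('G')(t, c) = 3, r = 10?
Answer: Add(Rational(165, 5989768), Mul(Rational(-1, 329437240), I, Pow(3685, Rational(1, 2)))) ≈ Add(2.7547e-5, Mul(-1.8427e-7, I))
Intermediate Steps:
Function('b')(m, U) = Add(m, Pow(m, 2)) (Function('b')(m, U) = Add(Pow(m, 2), m) = Add(m, Pow(m, 2)))
Function('B')(N) = Mul(3, Pow(N, 2)) (Function('B')(N) = Mul(Mul(3, N), N) = Mul(3, Pow(N, 2)))
Pow(Add(Pow(Add(-44969, -13991), Rational(1, 2)), Function('B')(Function('b')(r, 18))), -1) = Pow(Add(Pow(Add(-44969, -13991), Rational(1, 2)), Mul(3, Pow(Mul(10, Add(1, 10)), 2))), -1) = Pow(Add(Pow(-58960, Rational(1, 2)), Mul(3, Pow(Mul(10, 11), 2))), -1) = Pow(Add(Mul(4, I, Pow(3685, Rational(1, 2))), Mul(3, Pow(110, 2))), -1) = Pow(Add(Mul(4, I, Pow(3685, Rational(1, 2))), Mul(3, 12100)), -1) = Pow(Add(Mul(4, I, Pow(3685, Rational(1, 2))), 36300), -1) = Pow(Add(36300, Mul(4, I, Pow(3685, Rational(1, 2)))), -1)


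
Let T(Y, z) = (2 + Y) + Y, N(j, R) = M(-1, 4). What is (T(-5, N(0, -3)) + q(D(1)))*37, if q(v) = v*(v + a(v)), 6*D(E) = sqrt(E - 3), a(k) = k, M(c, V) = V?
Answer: -2701/9 ≈ -300.11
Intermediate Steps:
N(j, R) = 4
D(E) = sqrt(-3 + E)/6 (D(E) = sqrt(E - 3)/6 = sqrt(-3 + E)/6)
T(Y, z) = 2 + 2*Y
q(v) = 2*v**2 (q(v) = v*(v + v) = v*(2*v) = 2*v**2)
(T(-5, N(0, -3)) + q(D(1)))*37 = ((2 + 2*(-5)) + 2*(sqrt(-3 + 1)/6)**2)*37 = ((2 - 10) + 2*(sqrt(-2)/6)**2)*37 = (-8 + 2*((I*sqrt(2))/6)**2)*37 = (-8 + 2*(I*sqrt(2)/6)**2)*37 = (-8 + 2*(-1/18))*37 = (-8 - 1/9)*37 = -73/9*37 = -2701/9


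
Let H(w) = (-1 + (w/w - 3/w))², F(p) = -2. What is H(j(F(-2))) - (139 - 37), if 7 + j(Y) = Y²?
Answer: -101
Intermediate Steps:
j(Y) = -7 + Y²
H(w) = 9/w² (H(w) = (-1 + (1 - 3/w))² = (-3/w)² = 9/w²)
H(j(F(-2))) - (139 - 37) = 9/(-7 + (-2)²)² - (139 - 37) = 9/(-7 + 4)² - 1*102 = 9/(-3)² - 102 = 9*(⅑) - 102 = 1 - 102 = -101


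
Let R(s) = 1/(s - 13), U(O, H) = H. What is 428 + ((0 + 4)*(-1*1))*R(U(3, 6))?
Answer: 3000/7 ≈ 428.57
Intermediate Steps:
R(s) = 1/(-13 + s)
428 + ((0 + 4)*(-1*1))*R(U(3, 6)) = 428 + ((0 + 4)*(-1*1))/(-13 + 6) = 428 + (4*(-1))/(-7) = 428 - 4*(-⅐) = 428 + 4/7 = 3000/7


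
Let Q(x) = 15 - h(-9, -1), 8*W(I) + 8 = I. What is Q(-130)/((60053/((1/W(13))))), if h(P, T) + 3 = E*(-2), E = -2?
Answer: 16/42895 ≈ 0.00037300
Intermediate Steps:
W(I) = -1 + I/8
h(P, T) = 1 (h(P, T) = -3 - 2*(-2) = -3 + 4 = 1)
Q(x) = 14 (Q(x) = 15 - 1*1 = 15 - 1 = 14)
Q(-130)/((60053/((1/W(13))))) = 14/((60053/((1/(-1 + (1/8)*13))))) = 14/((60053/((1/(-1 + 13/8))))) = 14/((60053/((1/(5/8))))) = 14/((60053/(((8/5)*1)))) = 14/((60053/(8/5))) = 14/((60053*(5/8))) = 14/(300265/8) = 14*(8/300265) = 16/42895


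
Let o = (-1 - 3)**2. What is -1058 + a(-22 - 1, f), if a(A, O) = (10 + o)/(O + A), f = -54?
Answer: -81492/77 ≈ -1058.3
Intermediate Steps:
o = 16 (o = (-4)**2 = 16)
a(A, O) = 26/(A + O) (a(A, O) = (10 + 16)/(O + A) = 26/(A + O))
-1058 + a(-22 - 1, f) = -1058 + 26/((-22 - 1) - 54) = -1058 + 26/(-23 - 54) = -1058 + 26/(-77) = -1058 + 26*(-1/77) = -1058 - 26/77 = -81492/77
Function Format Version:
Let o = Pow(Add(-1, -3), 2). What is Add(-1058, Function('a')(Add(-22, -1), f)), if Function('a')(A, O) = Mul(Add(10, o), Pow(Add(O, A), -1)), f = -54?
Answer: Rational(-81492, 77) ≈ -1058.3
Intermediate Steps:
o = 16 (o = Pow(-4, 2) = 16)
Function('a')(A, O) = Mul(26, Pow(Add(A, O), -1)) (Function('a')(A, O) = Mul(Add(10, 16), Pow(Add(O, A), -1)) = Mul(26, Pow(Add(A, O), -1)))
Add(-1058, Function('a')(Add(-22, -1), f)) = Add(-1058, Mul(26, Pow(Add(Add(-22, -1), -54), -1))) = Add(-1058, Mul(26, Pow(Add(-23, -54), -1))) = Add(-1058, Mul(26, Pow(-77, -1))) = Add(-1058, Mul(26, Rational(-1, 77))) = Add(-1058, Rational(-26, 77)) = Rational(-81492, 77)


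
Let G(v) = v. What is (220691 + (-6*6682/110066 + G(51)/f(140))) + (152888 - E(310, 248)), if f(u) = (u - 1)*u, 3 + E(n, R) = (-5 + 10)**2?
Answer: 400057560645783/1070942180 ≈ 3.7356e+5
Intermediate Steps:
E(n, R) = 22 (E(n, R) = -3 + (-5 + 10)**2 = -3 + 5**2 = -3 + 25 = 22)
f(u) = u*(-1 + u) (f(u) = (-1 + u)*u = u*(-1 + u))
(220691 + (-6*6682/110066 + G(51)/f(140))) + (152888 - E(310, 248)) = (220691 + (-6*6682/110066 + 51/((140*(-1 + 140))))) + (152888 - 1*22) = (220691 + (-40092*1/110066 + 51/((140*139)))) + (152888 - 22) = (220691 + (-20046/55033 + 51/19460)) + 152866 = (220691 - 387288477/1070942180) + 152866 = 236346913357903/1070942180 + 152866 = 400057560645783/1070942180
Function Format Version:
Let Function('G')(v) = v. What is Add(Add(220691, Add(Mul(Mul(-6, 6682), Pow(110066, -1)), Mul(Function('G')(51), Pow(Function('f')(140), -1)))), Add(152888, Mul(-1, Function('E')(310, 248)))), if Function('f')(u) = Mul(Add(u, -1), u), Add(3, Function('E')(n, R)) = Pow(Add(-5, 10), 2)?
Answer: Rational(400057560645783, 1070942180) ≈ 3.7356e+5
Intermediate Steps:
Function('E')(n, R) = 22 (Function('E')(n, R) = Add(-3, Pow(Add(-5, 10), 2)) = Add(-3, Pow(5, 2)) = Add(-3, 25) = 22)
Function('f')(u) = Mul(u, Add(-1, u)) (Function('f')(u) = Mul(Add(-1, u), u) = Mul(u, Add(-1, u)))
Add(Add(220691, Add(Mul(Mul(-6, 6682), Pow(110066, -1)), Mul(Function('G')(51), Pow(Function('f')(140), -1)))), Add(152888, Mul(-1, Function('E')(310, 248)))) = Add(Add(220691, Add(Mul(Mul(-6, 6682), Pow(110066, -1)), Mul(51, Pow(Mul(140, Add(-1, 140)), -1)))), Add(152888, Mul(-1, 22))) = Add(Add(220691, Add(Mul(-40092, Rational(1, 110066)), Mul(51, Pow(Mul(140, 139), -1)))), Add(152888, -22)) = Add(Add(220691, Add(Rational(-20046, 55033), Mul(51, Pow(19460, -1)))), 152866) = Add(Add(220691, Add(Rational(-20046, 55033), Mul(51, Rational(1, 19460)))), 152866) = Add(Add(220691, Add(Rational(-20046, 55033), Rational(51, 19460))), 152866) = Add(Add(220691, Rational(-387288477, 1070942180)), 152866) = Add(Rational(236346913357903, 1070942180), 152866) = Rational(400057560645783, 1070942180)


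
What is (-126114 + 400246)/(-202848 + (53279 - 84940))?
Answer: -274132/234509 ≈ -1.1690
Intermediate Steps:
(-126114 + 400246)/(-202848 + (53279 - 84940)) = 274132/(-202848 - 31661) = 274132/(-234509) = 274132*(-1/234509) = -274132/234509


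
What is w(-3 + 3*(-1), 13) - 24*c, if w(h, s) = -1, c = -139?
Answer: 3335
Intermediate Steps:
w(-3 + 3*(-1), 13) - 24*c = -1 - 24*(-139) = -1 + 3336 = 3335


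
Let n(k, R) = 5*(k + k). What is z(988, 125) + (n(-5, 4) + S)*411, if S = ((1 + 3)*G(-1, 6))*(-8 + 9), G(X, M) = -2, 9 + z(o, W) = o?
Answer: -22859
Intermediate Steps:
z(o, W) = -9 + o
n(k, R) = 10*k (n(k, R) = 5*(2*k) = 10*k)
S = -8 (S = ((1 + 3)*(-2))*(-8 + 9) = (4*(-2))*1 = -8*1 = -8)
z(988, 125) + (n(-5, 4) + S)*411 = (-9 + 988) + (10*(-5) - 8)*411 = 979 + (-50 - 8)*411 = 979 - 58*411 = 979 - 23838 = -22859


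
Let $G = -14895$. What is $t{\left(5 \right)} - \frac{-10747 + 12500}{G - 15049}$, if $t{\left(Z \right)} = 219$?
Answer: $\frac{6559489}{29944} \approx 219.06$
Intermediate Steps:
$t{\left(5 \right)} - \frac{-10747 + 12500}{G - 15049} = 219 - \frac{-10747 + 12500}{-14895 - 15049} = 219 - \frac{1753}{-29944} = 219 - 1753 \left(- \frac{1}{29944}\right) = 219 - - \frac{1753}{29944} = 219 + \frac{1753}{29944} = \frac{6559489}{29944}$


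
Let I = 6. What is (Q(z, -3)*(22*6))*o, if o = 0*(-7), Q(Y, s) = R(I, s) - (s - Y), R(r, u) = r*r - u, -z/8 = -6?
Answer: 0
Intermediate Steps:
z = 48 (z = -8*(-6) = 48)
R(r, u) = r² - u
Q(Y, s) = 36 + Y - 2*s (Q(Y, s) = (6² - s) - (s - Y) = (36 - s) + (Y - s) = 36 + Y - 2*s)
o = 0
(Q(z, -3)*(22*6))*o = ((36 + 48 - 2*(-3))*(22*6))*0 = ((36 + 48 + 6)*132)*0 = (90*132)*0 = 11880*0 = 0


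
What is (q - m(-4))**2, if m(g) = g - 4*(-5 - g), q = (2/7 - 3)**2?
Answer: 130321/2401 ≈ 54.278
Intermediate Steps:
q = 361/49 (q = (2*(1/7) - 3)**2 = (2/7 - 3)**2 = (-19/7)**2 = 361/49 ≈ 7.3673)
m(g) = 20 + 5*g (m(g) = g + (20 + 4*g) = 20 + 5*g)
(q - m(-4))**2 = (361/49 - (20 + 5*(-4)))**2 = (361/49 - (20 - 20))**2 = (361/49 - 1*0)**2 = (361/49 + 0)**2 = (361/49)**2 = 130321/2401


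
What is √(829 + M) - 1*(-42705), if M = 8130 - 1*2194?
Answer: 42705 + √6765 ≈ 42787.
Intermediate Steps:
M = 5936 (M = 8130 - 2194 = 5936)
√(829 + M) - 1*(-42705) = √(829 + 5936) - 1*(-42705) = √6765 + 42705 = 42705 + √6765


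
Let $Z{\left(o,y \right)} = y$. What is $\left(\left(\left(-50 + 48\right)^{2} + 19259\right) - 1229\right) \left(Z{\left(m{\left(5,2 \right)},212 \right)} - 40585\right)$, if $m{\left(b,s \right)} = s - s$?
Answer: $-728086682$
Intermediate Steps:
$m{\left(b,s \right)} = 0$
$\left(\left(\left(-50 + 48\right)^{2} + 19259\right) - 1229\right) \left(Z{\left(m{\left(5,2 \right)},212 \right)} - 40585\right) = \left(\left(\left(-50 + 48\right)^{2} + 19259\right) - 1229\right) \left(212 - 40585\right) = \left(\left(\left(-2\right)^{2} + 19259\right) - 1229\right) \left(-40373\right) = \left(\left(4 + 19259\right) - 1229\right) \left(-40373\right) = \left(19263 - 1229\right) \left(-40373\right) = 18034 \left(-40373\right) = -728086682$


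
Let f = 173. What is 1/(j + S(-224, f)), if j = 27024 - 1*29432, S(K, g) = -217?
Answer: -1/2625 ≈ -0.00038095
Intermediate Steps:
j = -2408 (j = 27024 - 29432 = -2408)
1/(j + S(-224, f)) = 1/(-2408 - 217) = 1/(-2625) = -1/2625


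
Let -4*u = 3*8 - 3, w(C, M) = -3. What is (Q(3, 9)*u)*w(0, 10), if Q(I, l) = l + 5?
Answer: 441/2 ≈ 220.50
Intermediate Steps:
Q(I, l) = 5 + l
u = -21/4 (u = -(3*8 - 3)/4 = -(24 - 3)/4 = -¼*21 = -21/4 ≈ -5.2500)
(Q(3, 9)*u)*w(0, 10) = ((5 + 9)*(-21/4))*(-3) = (14*(-21/4))*(-3) = -147/2*(-3) = 441/2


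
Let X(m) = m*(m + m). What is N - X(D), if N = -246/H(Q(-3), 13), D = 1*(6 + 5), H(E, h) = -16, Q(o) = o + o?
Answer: -1813/8 ≈ -226.63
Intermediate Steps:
Q(o) = 2*o
D = 11 (D = 1*11 = 11)
X(m) = 2*m² (X(m) = m*(2*m) = 2*m²)
N = 123/8 (N = -246/(-16) = -246*(-1/16) = 123/8 ≈ 15.375)
N - X(D) = 123/8 - 2*11² = 123/8 - 2*121 = 123/8 - 1*242 = 123/8 - 242 = -1813/8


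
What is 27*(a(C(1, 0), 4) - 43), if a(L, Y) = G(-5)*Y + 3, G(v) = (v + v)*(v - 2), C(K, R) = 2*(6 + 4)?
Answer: 6480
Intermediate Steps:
C(K, R) = 20 (C(K, R) = 2*10 = 20)
G(v) = 2*v*(-2 + v) (G(v) = (2*v)*(-2 + v) = 2*v*(-2 + v))
a(L, Y) = 3 + 70*Y (a(L, Y) = (2*(-5)*(-2 - 5))*Y + 3 = (2*(-5)*(-7))*Y + 3 = 70*Y + 3 = 3 + 70*Y)
27*(a(C(1, 0), 4) - 43) = 27*((3 + 70*4) - 43) = 27*((3 + 280) - 43) = 27*(283 - 43) = 27*240 = 6480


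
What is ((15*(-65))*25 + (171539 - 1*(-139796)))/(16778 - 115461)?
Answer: -286960/98683 ≈ -2.9079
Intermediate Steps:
((15*(-65))*25 + (171539 - 1*(-139796)))/(16778 - 115461) = (-975*25 + (171539 + 139796))/(-98683) = (-24375 + 311335)*(-1/98683) = 286960*(-1/98683) = -286960/98683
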